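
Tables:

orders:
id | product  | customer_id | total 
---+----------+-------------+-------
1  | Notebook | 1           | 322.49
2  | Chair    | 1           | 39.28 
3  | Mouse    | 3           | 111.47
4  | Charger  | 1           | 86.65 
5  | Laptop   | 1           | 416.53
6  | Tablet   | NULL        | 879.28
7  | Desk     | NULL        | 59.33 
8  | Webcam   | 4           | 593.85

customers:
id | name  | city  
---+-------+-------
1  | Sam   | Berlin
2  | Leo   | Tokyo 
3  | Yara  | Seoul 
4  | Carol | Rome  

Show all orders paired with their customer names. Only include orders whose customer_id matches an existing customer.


INNER JOIN keeps only orders rows whose customer_id matches an id in customers. Walk through each order:
  - order 1 (Notebook): customer_id=1 -> matches Sam
  - order 2 (Chair): customer_id=1 -> matches Sam
  - order 3 (Mouse): customer_id=3 -> matches Yara
  - order 4 (Charger): customer_id=1 -> matches Sam
  - order 5 (Laptop): customer_id=1 -> matches Sam
  - order 6 (Tablet): customer_id=NULL, no match -> dropped
  - order 7 (Desk): customer_id=NULL, no match -> dropped
  - order 8 (Webcam): customer_id=4 -> matches Carol
So 2 of 8 rows are dropped.

SQL:
SELECT a.product, b.name AS customer
FROM orders a
INNER JOIN customers b ON a.customer_id = b.id

Result:
product  | customer
---------+---------
Notebook | Sam     
Chair    | Sam     
Mouse    | Yara    
Charger  | Sam     
Laptop   | Sam     
Webcam   | Carol   


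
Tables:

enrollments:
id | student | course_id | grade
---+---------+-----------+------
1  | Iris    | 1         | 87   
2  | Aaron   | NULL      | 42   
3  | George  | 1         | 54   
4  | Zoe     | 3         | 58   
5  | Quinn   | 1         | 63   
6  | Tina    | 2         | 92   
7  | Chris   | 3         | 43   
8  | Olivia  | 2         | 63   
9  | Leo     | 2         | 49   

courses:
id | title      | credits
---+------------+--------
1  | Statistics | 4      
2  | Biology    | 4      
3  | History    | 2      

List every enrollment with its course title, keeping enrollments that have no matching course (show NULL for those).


LEFT JOIN keeps every row from enrollments (the left table); where course_id has no match in courses, the course columns become NULL. Walk through each enrollment:
  - enrollment 1 (Iris): course_id=1 -> matches Statistics
  - enrollment 2 (Aaron): course_id=NULL, no match -> kept with NULL
  - enrollment 3 (George): course_id=1 -> matches Statistics
  - enrollment 4 (Zoe): course_id=3 -> matches History
  - enrollment 5 (Quinn): course_id=1 -> matches Statistics
  - enrollment 6 (Tina): course_id=2 -> matches Biology
  - enrollment 7 (Chris): course_id=3 -> matches History
  - enrollment 8 (Olivia): course_id=2 -> matches Biology
  - enrollment 9 (Leo): course_id=2 -> matches Biology
All 9 rows appear; 1 has NULL course.

SQL:
SELECT a.student, b.title AS course
FROM enrollments a
LEFT JOIN courses b ON a.course_id = b.id

Result:
student | course    
--------+-----------
Iris    | Statistics
Aaron   | NULL      
George  | Statistics
Zoe     | History   
Quinn   | Statistics
Tina    | Biology   
Chris   | History   
Olivia  | Biology   
Leo     | Biology   


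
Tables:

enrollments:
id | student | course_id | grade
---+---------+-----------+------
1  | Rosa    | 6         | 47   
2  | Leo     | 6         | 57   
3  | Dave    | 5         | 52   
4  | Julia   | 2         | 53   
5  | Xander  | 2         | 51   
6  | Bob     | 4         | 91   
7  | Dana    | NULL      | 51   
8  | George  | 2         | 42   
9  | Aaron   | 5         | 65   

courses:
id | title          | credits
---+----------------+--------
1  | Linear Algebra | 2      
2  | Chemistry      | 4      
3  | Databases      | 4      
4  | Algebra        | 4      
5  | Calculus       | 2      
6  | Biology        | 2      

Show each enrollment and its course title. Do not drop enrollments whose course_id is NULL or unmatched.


LEFT JOIN keeps every row from enrollments (the left table); where course_id has no match in courses, the course columns become NULL. Walk through each enrollment:
  - enrollment 1 (Rosa): course_id=6 -> matches Biology
  - enrollment 2 (Leo): course_id=6 -> matches Biology
  - enrollment 3 (Dave): course_id=5 -> matches Calculus
  - enrollment 4 (Julia): course_id=2 -> matches Chemistry
  - enrollment 5 (Xander): course_id=2 -> matches Chemistry
  - enrollment 6 (Bob): course_id=4 -> matches Algebra
  - enrollment 7 (Dana): course_id=NULL, no match -> kept with NULL
  - enrollment 8 (George): course_id=2 -> matches Chemistry
  - enrollment 9 (Aaron): course_id=5 -> matches Calculus
All 9 rows appear; 1 has NULL course.

SQL:
SELECT a.student, b.title AS course
FROM enrollments a
LEFT JOIN courses b ON a.course_id = b.id

Result:
student | course   
--------+----------
Rosa    | Biology  
Leo     | Biology  
Dave    | Calculus 
Julia   | Chemistry
Xander  | Chemistry
Bob     | Algebra  
Dana    | NULL     
George  | Chemistry
Aaron   | Calculus 


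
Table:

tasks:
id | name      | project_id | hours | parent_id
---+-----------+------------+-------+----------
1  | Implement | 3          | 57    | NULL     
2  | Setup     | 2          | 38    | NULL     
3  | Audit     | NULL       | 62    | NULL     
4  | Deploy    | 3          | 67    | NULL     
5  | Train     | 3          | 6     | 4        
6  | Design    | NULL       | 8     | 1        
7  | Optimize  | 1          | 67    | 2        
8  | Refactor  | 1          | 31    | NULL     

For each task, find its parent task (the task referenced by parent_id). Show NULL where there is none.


This is a self-join: tasks is joined to a second copy of itself, matching each row's parent_id to another row's id. Use LEFT JOIN so rows with parent_id=NULL are kept.
  - task 1 (Implement): parent_id=NULL -> NULL
  - task 2 (Setup): parent_id=NULL -> NULL
  - task 3 (Audit): parent_id=NULL -> NULL
  - task 4 (Deploy): parent_id=NULL -> NULL
  - task 5 (Train): parent_id=4 -> Deploy
  - task 6 (Design): parent_id=1 -> Implement
  - task 7 (Optimize): parent_id=2 -> Setup
  - task 8 (Refactor): parent_id=NULL -> NULL

SQL:
SELECT a.name AS item, b.name AS parent
FROM tasks a
LEFT JOIN tasks b ON a.parent_id = b.id

Result:
item      | parent   
----------+----------
Implement | NULL     
Setup     | NULL     
Audit     | NULL     
Deploy    | NULL     
Train     | Deploy   
Design    | Implement
Optimize  | Setup    
Refactor  | NULL     


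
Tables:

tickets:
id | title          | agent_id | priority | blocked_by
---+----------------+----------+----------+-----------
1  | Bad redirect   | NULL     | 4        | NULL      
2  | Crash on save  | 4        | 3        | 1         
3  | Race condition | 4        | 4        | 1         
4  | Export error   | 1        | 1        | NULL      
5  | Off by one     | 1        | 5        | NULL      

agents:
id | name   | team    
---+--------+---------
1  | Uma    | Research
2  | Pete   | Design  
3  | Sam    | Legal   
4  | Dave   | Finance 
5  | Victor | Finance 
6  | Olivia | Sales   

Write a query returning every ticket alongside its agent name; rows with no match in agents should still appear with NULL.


LEFT JOIN keeps every row from tickets (the left table); where agent_id has no match in agents, the agent columns become NULL. Walk through each ticket:
  - ticket 1 (Bad redirect): agent_id=NULL, no match -> kept with NULL
  - ticket 2 (Crash on save): agent_id=4 -> matches Dave
  - ticket 3 (Race condition): agent_id=4 -> matches Dave
  - ticket 4 (Export error): agent_id=1 -> matches Uma
  - ticket 5 (Off by one): agent_id=1 -> matches Uma
All 5 rows appear; 1 has NULL agent.

SQL:
SELECT a.title, b.name AS agent
FROM tickets a
LEFT JOIN agents b ON a.agent_id = b.id

Result:
title          | agent
---------------+------
Bad redirect   | NULL 
Crash on save  | Dave 
Race condition | Dave 
Export error   | Uma  
Off by one     | Uma  


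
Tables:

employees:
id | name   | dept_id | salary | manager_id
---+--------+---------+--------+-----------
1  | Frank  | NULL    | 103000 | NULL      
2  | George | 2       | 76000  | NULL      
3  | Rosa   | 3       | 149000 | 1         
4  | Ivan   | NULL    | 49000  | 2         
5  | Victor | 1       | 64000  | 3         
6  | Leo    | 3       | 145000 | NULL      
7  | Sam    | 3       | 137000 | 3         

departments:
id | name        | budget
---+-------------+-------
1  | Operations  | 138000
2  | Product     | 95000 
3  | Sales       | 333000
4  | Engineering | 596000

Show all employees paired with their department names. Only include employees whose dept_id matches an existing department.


INNER JOIN keeps only employees rows whose dept_id matches an id in departments. Walk through each employee:
  - employee 1 (Frank): dept_id=NULL, no match -> dropped
  - employee 2 (George): dept_id=2 -> matches Product
  - employee 3 (Rosa): dept_id=3 -> matches Sales
  - employee 4 (Ivan): dept_id=NULL, no match -> dropped
  - employee 5 (Victor): dept_id=1 -> matches Operations
  - employee 6 (Leo): dept_id=3 -> matches Sales
  - employee 7 (Sam): dept_id=3 -> matches Sales
So 2 of 7 rows are dropped.

SQL:
SELECT a.name, b.name AS department
FROM employees a
INNER JOIN departments b ON a.dept_id = b.id

Result:
name   | department
-------+-----------
George | Product   
Rosa   | Sales     
Victor | Operations
Leo    | Sales     
Sam    | Sales     


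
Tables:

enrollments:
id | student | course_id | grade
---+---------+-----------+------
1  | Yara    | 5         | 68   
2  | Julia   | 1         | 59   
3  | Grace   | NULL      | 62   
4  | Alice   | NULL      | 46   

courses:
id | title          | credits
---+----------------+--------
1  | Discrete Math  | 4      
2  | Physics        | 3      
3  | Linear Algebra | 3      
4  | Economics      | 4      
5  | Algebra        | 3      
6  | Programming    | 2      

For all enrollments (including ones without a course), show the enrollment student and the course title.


LEFT JOIN keeps every row from enrollments (the left table); where course_id has no match in courses, the course columns become NULL. Walk through each enrollment:
  - enrollment 1 (Yara): course_id=5 -> matches Algebra
  - enrollment 2 (Julia): course_id=1 -> matches Discrete Math
  - enrollment 3 (Grace): course_id=NULL, no match -> kept with NULL
  - enrollment 4 (Alice): course_id=NULL, no match -> kept with NULL
All 4 rows appear; 2 have NULL course.

SQL:
SELECT a.student, b.title AS course
FROM enrollments a
LEFT JOIN courses b ON a.course_id = b.id

Result:
student | course       
--------+--------------
Yara    | Algebra      
Julia   | Discrete Math
Grace   | NULL         
Alice   | NULL         


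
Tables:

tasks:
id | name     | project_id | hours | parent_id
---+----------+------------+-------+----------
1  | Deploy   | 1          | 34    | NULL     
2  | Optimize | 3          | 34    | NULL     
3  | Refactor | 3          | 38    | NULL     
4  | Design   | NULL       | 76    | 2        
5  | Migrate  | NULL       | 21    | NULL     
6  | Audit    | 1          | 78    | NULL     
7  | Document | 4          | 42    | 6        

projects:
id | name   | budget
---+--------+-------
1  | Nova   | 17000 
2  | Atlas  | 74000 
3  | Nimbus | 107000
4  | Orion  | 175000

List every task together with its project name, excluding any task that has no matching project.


INNER JOIN keeps only tasks rows whose project_id matches an id in projects. Walk through each task:
  - task 1 (Deploy): project_id=1 -> matches Nova
  - task 2 (Optimize): project_id=3 -> matches Nimbus
  - task 3 (Refactor): project_id=3 -> matches Nimbus
  - task 4 (Design): project_id=NULL, no match -> dropped
  - task 5 (Migrate): project_id=NULL, no match -> dropped
  - task 6 (Audit): project_id=1 -> matches Nova
  - task 7 (Document): project_id=4 -> matches Orion
So 2 of 7 rows are dropped.

SQL:
SELECT a.name, b.name AS project
FROM tasks a
INNER JOIN projects b ON a.project_id = b.id

Result:
name     | project
---------+--------
Deploy   | Nova   
Optimize | Nimbus 
Refactor | Nimbus 
Audit    | Nova   
Document | Orion  


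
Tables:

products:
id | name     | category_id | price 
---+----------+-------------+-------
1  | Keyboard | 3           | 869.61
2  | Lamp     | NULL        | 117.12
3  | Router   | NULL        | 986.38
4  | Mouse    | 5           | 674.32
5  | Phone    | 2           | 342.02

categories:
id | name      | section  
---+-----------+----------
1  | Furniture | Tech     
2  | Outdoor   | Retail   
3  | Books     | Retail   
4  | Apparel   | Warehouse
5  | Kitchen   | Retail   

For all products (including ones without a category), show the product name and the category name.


LEFT JOIN keeps every row from products (the left table); where category_id has no match in categories, the category columns become NULL. Walk through each product:
  - product 1 (Keyboard): category_id=3 -> matches Books
  - product 2 (Lamp): category_id=NULL, no match -> kept with NULL
  - product 3 (Router): category_id=NULL, no match -> kept with NULL
  - product 4 (Mouse): category_id=5 -> matches Kitchen
  - product 5 (Phone): category_id=2 -> matches Outdoor
All 5 rows appear; 2 have NULL category.

SQL:
SELECT a.name, b.name AS category
FROM products a
LEFT JOIN categories b ON a.category_id = b.id

Result:
name     | category
---------+---------
Keyboard | Books   
Lamp     | NULL    
Router   | NULL    
Mouse    | Kitchen 
Phone    | Outdoor 


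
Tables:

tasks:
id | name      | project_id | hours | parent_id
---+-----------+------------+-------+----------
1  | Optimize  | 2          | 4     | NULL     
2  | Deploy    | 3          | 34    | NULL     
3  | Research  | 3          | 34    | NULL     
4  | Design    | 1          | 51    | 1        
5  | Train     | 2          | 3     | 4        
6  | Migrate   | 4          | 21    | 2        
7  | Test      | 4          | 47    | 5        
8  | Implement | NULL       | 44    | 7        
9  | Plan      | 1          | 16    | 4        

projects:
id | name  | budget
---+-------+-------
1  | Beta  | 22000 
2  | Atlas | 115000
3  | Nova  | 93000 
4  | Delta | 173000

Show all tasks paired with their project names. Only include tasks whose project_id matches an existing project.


INNER JOIN keeps only tasks rows whose project_id matches an id in projects. Walk through each task:
  - task 1 (Optimize): project_id=2 -> matches Atlas
  - task 2 (Deploy): project_id=3 -> matches Nova
  - task 3 (Research): project_id=3 -> matches Nova
  - task 4 (Design): project_id=1 -> matches Beta
  - task 5 (Train): project_id=2 -> matches Atlas
  - task 6 (Migrate): project_id=4 -> matches Delta
  - task 7 (Test): project_id=4 -> matches Delta
  - task 8 (Implement): project_id=NULL, no match -> dropped
  - task 9 (Plan): project_id=1 -> matches Beta
So 1 of 9 rows is dropped.

SQL:
SELECT a.name, b.name AS project
FROM tasks a
INNER JOIN projects b ON a.project_id = b.id

Result:
name     | project
---------+--------
Optimize | Atlas  
Deploy   | Nova   
Research | Nova   
Design   | Beta   
Train    | Atlas  
Migrate  | Delta  
Test     | Delta  
Plan     | Beta   


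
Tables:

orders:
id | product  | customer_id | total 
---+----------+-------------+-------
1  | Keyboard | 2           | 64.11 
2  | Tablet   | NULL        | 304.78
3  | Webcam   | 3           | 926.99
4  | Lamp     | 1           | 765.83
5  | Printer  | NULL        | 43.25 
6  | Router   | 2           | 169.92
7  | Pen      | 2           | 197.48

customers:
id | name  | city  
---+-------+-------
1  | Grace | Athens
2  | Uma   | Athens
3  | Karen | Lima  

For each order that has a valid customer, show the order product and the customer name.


INNER JOIN keeps only orders rows whose customer_id matches an id in customers. Walk through each order:
  - order 1 (Keyboard): customer_id=2 -> matches Uma
  - order 2 (Tablet): customer_id=NULL, no match -> dropped
  - order 3 (Webcam): customer_id=3 -> matches Karen
  - order 4 (Lamp): customer_id=1 -> matches Grace
  - order 5 (Printer): customer_id=NULL, no match -> dropped
  - order 6 (Router): customer_id=2 -> matches Uma
  - order 7 (Pen): customer_id=2 -> matches Uma
So 2 of 7 rows are dropped.

SQL:
SELECT a.product, b.name AS customer
FROM orders a
INNER JOIN customers b ON a.customer_id = b.id

Result:
product  | customer
---------+---------
Keyboard | Uma     
Webcam   | Karen   
Lamp     | Grace   
Router   | Uma     
Pen      | Uma     


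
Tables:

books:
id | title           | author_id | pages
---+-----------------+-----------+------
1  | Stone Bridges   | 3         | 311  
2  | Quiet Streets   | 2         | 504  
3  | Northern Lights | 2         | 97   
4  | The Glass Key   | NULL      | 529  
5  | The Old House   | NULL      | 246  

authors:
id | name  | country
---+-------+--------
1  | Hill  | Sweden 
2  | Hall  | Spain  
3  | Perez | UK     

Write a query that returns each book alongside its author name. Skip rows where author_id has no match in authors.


INNER JOIN keeps only books rows whose author_id matches an id in authors. Walk through each book:
  - book 1 (Stone Bridges): author_id=3 -> matches Perez
  - book 2 (Quiet Streets): author_id=2 -> matches Hall
  - book 3 (Northern Lights): author_id=2 -> matches Hall
  - book 4 (The Glass Key): author_id=NULL, no match -> dropped
  - book 5 (The Old House): author_id=NULL, no match -> dropped
So 2 of 5 rows are dropped.

SQL:
SELECT a.title, b.name AS author
FROM books a
INNER JOIN authors b ON a.author_id = b.id

Result:
title           | author
----------------+-------
Stone Bridges   | Perez 
Quiet Streets   | Hall  
Northern Lights | Hall  


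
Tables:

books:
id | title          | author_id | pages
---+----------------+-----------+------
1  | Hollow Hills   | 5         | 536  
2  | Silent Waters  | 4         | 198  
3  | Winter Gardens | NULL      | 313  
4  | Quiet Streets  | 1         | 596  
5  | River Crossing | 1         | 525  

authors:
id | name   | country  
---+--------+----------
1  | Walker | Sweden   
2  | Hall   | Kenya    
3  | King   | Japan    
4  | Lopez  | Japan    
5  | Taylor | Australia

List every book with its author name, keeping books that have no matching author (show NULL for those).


LEFT JOIN keeps every row from books (the left table); where author_id has no match in authors, the author columns become NULL. Walk through each book:
  - book 1 (Hollow Hills): author_id=5 -> matches Taylor
  - book 2 (Silent Waters): author_id=4 -> matches Lopez
  - book 3 (Winter Gardens): author_id=NULL, no match -> kept with NULL
  - book 4 (Quiet Streets): author_id=1 -> matches Walker
  - book 5 (River Crossing): author_id=1 -> matches Walker
All 5 rows appear; 1 has NULL author.

SQL:
SELECT a.title, b.name AS author
FROM books a
LEFT JOIN authors b ON a.author_id = b.id

Result:
title          | author
---------------+-------
Hollow Hills   | Taylor
Silent Waters  | Lopez 
Winter Gardens | NULL  
Quiet Streets  | Walker
River Crossing | Walker


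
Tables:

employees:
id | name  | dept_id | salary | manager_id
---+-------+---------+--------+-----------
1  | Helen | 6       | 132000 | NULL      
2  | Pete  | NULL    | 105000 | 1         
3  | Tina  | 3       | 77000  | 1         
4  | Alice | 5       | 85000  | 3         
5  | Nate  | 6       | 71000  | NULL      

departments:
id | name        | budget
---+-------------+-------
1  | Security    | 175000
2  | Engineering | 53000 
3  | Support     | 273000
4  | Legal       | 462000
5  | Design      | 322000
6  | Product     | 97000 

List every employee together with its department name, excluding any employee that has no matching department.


INNER JOIN keeps only employees rows whose dept_id matches an id in departments. Walk through each employee:
  - employee 1 (Helen): dept_id=6 -> matches Product
  - employee 2 (Pete): dept_id=NULL, no match -> dropped
  - employee 3 (Tina): dept_id=3 -> matches Support
  - employee 4 (Alice): dept_id=5 -> matches Design
  - employee 5 (Nate): dept_id=6 -> matches Product
So 1 of 5 rows is dropped.

SQL:
SELECT a.name, b.name AS department
FROM employees a
INNER JOIN departments b ON a.dept_id = b.id

Result:
name  | department
------+-----------
Helen | Product   
Tina  | Support   
Alice | Design    
Nate  | Product   


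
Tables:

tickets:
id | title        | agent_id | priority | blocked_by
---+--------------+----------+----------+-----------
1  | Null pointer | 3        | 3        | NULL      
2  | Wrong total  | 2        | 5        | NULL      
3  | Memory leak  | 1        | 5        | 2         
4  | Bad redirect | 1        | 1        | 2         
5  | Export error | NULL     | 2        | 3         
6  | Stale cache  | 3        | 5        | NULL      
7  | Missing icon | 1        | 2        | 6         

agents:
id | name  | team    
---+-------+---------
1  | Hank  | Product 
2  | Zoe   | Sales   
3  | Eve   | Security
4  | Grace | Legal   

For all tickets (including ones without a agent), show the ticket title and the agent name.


LEFT JOIN keeps every row from tickets (the left table); where agent_id has no match in agents, the agent columns become NULL. Walk through each ticket:
  - ticket 1 (Null pointer): agent_id=3 -> matches Eve
  - ticket 2 (Wrong total): agent_id=2 -> matches Zoe
  - ticket 3 (Memory leak): agent_id=1 -> matches Hank
  - ticket 4 (Bad redirect): agent_id=1 -> matches Hank
  - ticket 5 (Export error): agent_id=NULL, no match -> kept with NULL
  - ticket 6 (Stale cache): agent_id=3 -> matches Eve
  - ticket 7 (Missing icon): agent_id=1 -> matches Hank
All 7 rows appear; 1 has NULL agent.

SQL:
SELECT a.title, b.name AS agent
FROM tickets a
LEFT JOIN agents b ON a.agent_id = b.id

Result:
title        | agent
-------------+------
Null pointer | Eve  
Wrong total  | Zoe  
Memory leak  | Hank 
Bad redirect | Hank 
Export error | NULL 
Stale cache  | Eve  
Missing icon | Hank 


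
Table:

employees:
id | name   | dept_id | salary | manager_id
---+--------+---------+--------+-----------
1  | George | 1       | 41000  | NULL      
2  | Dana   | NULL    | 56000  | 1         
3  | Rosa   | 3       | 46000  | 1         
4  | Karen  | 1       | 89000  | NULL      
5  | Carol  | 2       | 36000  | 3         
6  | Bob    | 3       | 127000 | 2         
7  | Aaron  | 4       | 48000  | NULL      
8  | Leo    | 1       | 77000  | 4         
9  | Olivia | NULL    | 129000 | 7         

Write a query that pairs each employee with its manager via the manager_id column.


This is a self-join: employees is joined to a second copy of itself, matching each row's manager_id to another row's id. Use LEFT JOIN so rows with manager_id=NULL are kept.
  - employee 1 (George): manager_id=NULL -> NULL
  - employee 2 (Dana): manager_id=1 -> George
  - employee 3 (Rosa): manager_id=1 -> George
  - employee 4 (Karen): manager_id=NULL -> NULL
  - employee 5 (Carol): manager_id=3 -> Rosa
  - employee 6 (Bob): manager_id=2 -> Dana
  - employee 7 (Aaron): manager_id=NULL -> NULL
  - employee 8 (Leo): manager_id=4 -> Karen
  - employee 9 (Olivia): manager_id=7 -> Aaron

SQL:
SELECT a.name AS item, b.name AS manager
FROM employees a
LEFT JOIN employees b ON a.manager_id = b.id

Result:
item   | manager
-------+--------
George | NULL   
Dana   | George 
Rosa   | George 
Karen  | NULL   
Carol  | Rosa   
Bob    | Dana   
Aaron  | NULL   
Leo    | Karen  
Olivia | Aaron  


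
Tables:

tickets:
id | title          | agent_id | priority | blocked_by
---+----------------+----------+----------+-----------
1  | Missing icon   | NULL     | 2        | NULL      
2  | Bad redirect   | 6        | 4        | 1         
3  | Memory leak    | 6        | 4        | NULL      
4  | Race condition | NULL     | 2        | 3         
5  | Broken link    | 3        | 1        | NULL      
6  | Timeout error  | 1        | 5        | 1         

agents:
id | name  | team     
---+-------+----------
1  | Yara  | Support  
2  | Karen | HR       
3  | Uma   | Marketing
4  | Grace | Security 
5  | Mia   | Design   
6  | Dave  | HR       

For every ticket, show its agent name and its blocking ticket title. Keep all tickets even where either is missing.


Two LEFT JOINs from the same base table tickets: one to agents via agent_id, one to tickets itself via blocked_by. Both are LEFT so every ticket is preserved.
Match against agents:
  - ticket 1 (Missing icon): agent_id=NULL, no match -> kept with NULL
  - ticket 2 (Bad redirect): agent_id=6 -> matches Dave
  - ticket 3 (Memory leak): agent_id=6 -> matches Dave
  - ticket 4 (Race condition): agent_id=NULL, no match -> kept with NULL
  - ticket 5 (Broken link): agent_id=3 -> matches Uma
  - ticket 6 (Timeout error): agent_id=1 -> matches Yara
Match against tickets (self):
  - ticket 1 (Missing icon): blocked_by=NULL -> NULL
  - ticket 2 (Bad redirect): blocked_by=1 -> Missing icon
  - ticket 3 (Memory leak): blocked_by=NULL -> NULL
  - ticket 4 (Race condition): blocked_by=3 -> Memory leak
  - ticket 5 (Broken link): blocked_by=NULL -> NULL
  - ticket 6 (Timeout error): blocked_by=1 -> Missing icon

SQL:
SELECT a.title, b.name AS agent, c.title AS blocked_by
FROM tickets a
LEFT JOIN agents b ON a.agent_id = b.id
LEFT JOIN tickets c ON a.blocked_by = c.id

Result:
title          | agent | blocked_by  
---------------+-------+-------------
Missing icon   | NULL  | NULL        
Bad redirect   | Dave  | Missing icon
Memory leak    | Dave  | NULL        
Race condition | NULL  | Memory leak 
Broken link    | Uma   | NULL        
Timeout error  | Yara  | Missing icon


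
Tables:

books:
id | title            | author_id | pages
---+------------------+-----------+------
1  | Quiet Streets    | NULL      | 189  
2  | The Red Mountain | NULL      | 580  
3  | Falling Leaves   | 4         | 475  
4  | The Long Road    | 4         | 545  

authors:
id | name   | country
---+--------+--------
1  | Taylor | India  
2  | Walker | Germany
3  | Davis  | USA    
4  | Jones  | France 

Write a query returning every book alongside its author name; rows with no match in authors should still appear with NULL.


LEFT JOIN keeps every row from books (the left table); where author_id has no match in authors, the author columns become NULL. Walk through each book:
  - book 1 (Quiet Streets): author_id=NULL, no match -> kept with NULL
  - book 2 (The Red Mountain): author_id=NULL, no match -> kept with NULL
  - book 3 (Falling Leaves): author_id=4 -> matches Jones
  - book 4 (The Long Road): author_id=4 -> matches Jones
All 4 rows appear; 2 have NULL author.

SQL:
SELECT a.title, b.name AS author
FROM books a
LEFT JOIN authors b ON a.author_id = b.id

Result:
title            | author
-----------------+-------
Quiet Streets    | NULL  
The Red Mountain | NULL  
Falling Leaves   | Jones 
The Long Road    | Jones 


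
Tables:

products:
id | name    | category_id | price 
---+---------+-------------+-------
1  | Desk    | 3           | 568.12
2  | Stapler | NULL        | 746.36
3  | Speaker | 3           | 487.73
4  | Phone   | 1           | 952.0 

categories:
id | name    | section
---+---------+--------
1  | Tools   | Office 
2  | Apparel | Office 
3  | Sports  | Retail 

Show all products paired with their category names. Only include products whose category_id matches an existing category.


INNER JOIN keeps only products rows whose category_id matches an id in categories. Walk through each product:
  - product 1 (Desk): category_id=3 -> matches Sports
  - product 2 (Stapler): category_id=NULL, no match -> dropped
  - product 3 (Speaker): category_id=3 -> matches Sports
  - product 4 (Phone): category_id=1 -> matches Tools
So 1 of 4 rows is dropped.

SQL:
SELECT a.name, b.name AS category
FROM products a
INNER JOIN categories b ON a.category_id = b.id

Result:
name    | category
--------+---------
Desk    | Sports  
Speaker | Sports  
Phone   | Tools   


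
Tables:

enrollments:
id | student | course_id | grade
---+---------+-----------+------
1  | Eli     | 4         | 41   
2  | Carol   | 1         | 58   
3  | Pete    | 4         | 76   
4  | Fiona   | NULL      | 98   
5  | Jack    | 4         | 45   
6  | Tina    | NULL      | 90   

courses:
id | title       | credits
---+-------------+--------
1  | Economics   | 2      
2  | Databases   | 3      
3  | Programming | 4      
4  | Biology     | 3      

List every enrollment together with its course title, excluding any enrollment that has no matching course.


INNER JOIN keeps only enrollments rows whose course_id matches an id in courses. Walk through each enrollment:
  - enrollment 1 (Eli): course_id=4 -> matches Biology
  - enrollment 2 (Carol): course_id=1 -> matches Economics
  - enrollment 3 (Pete): course_id=4 -> matches Biology
  - enrollment 4 (Fiona): course_id=NULL, no match -> dropped
  - enrollment 5 (Jack): course_id=4 -> matches Biology
  - enrollment 6 (Tina): course_id=NULL, no match -> dropped
So 2 of 6 rows are dropped.

SQL:
SELECT a.student, b.title AS course
FROM enrollments a
INNER JOIN courses b ON a.course_id = b.id

Result:
student | course   
--------+----------
Eli     | Biology  
Carol   | Economics
Pete    | Biology  
Jack    | Biology  


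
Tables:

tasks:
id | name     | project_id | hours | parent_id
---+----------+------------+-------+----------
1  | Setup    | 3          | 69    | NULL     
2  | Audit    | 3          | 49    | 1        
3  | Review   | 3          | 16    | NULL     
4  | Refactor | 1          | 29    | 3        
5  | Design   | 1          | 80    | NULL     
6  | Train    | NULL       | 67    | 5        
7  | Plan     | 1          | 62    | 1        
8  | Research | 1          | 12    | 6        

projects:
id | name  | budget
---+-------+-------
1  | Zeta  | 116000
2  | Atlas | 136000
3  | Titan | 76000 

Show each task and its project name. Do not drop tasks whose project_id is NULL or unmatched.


LEFT JOIN keeps every row from tasks (the left table); where project_id has no match in projects, the project columns become NULL. Walk through each task:
  - task 1 (Setup): project_id=3 -> matches Titan
  - task 2 (Audit): project_id=3 -> matches Titan
  - task 3 (Review): project_id=3 -> matches Titan
  - task 4 (Refactor): project_id=1 -> matches Zeta
  - task 5 (Design): project_id=1 -> matches Zeta
  - task 6 (Train): project_id=NULL, no match -> kept with NULL
  - task 7 (Plan): project_id=1 -> matches Zeta
  - task 8 (Research): project_id=1 -> matches Zeta
All 8 rows appear; 1 has NULL project.

SQL:
SELECT a.name, b.name AS project
FROM tasks a
LEFT JOIN projects b ON a.project_id = b.id

Result:
name     | project
---------+--------
Setup    | Titan  
Audit    | Titan  
Review   | Titan  
Refactor | Zeta   
Design   | Zeta   
Train    | NULL   
Plan     | Zeta   
Research | Zeta   


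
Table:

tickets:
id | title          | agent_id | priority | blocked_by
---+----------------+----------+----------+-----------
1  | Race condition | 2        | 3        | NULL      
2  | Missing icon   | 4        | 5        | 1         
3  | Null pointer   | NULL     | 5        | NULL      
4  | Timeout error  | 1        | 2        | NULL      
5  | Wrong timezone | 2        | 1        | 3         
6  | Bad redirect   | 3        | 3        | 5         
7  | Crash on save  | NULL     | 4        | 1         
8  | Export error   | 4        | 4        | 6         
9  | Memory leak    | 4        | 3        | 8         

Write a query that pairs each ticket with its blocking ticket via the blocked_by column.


This is a self-join: tickets is joined to a second copy of itself, matching each row's blocked_by to another row's id. Use LEFT JOIN so rows with blocked_by=NULL are kept.
  - ticket 1 (Race condition): blocked_by=NULL -> NULL
  - ticket 2 (Missing icon): blocked_by=1 -> Race condition
  - ticket 3 (Null pointer): blocked_by=NULL -> NULL
  - ticket 4 (Timeout error): blocked_by=NULL -> NULL
  - ticket 5 (Wrong timezone): blocked_by=3 -> Null pointer
  - ticket 6 (Bad redirect): blocked_by=5 -> Wrong timezone
  - ticket 7 (Crash on save): blocked_by=1 -> Race condition
  - ticket 8 (Export error): blocked_by=6 -> Bad redirect
  - ticket 9 (Memory leak): blocked_by=8 -> Export error

SQL:
SELECT a.title AS item, b.title AS blocked_by
FROM tickets a
LEFT JOIN tickets b ON a.blocked_by = b.id

Result:
item           | blocked_by    
---------------+---------------
Race condition | NULL          
Missing icon   | Race condition
Null pointer   | NULL          
Timeout error  | NULL          
Wrong timezone | Null pointer  
Bad redirect   | Wrong timezone
Crash on save  | Race condition
Export error   | Bad redirect  
Memory leak    | Export error  


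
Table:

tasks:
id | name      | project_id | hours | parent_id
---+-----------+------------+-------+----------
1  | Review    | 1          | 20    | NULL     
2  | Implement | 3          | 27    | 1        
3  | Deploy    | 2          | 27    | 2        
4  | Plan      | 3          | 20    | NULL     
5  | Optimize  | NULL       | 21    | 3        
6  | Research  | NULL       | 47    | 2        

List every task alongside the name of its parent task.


This is a self-join: tasks is joined to a second copy of itself, matching each row's parent_id to another row's id. Use LEFT JOIN so rows with parent_id=NULL are kept.
  - task 1 (Review): parent_id=NULL -> NULL
  - task 2 (Implement): parent_id=1 -> Review
  - task 3 (Deploy): parent_id=2 -> Implement
  - task 4 (Plan): parent_id=NULL -> NULL
  - task 5 (Optimize): parent_id=3 -> Deploy
  - task 6 (Research): parent_id=2 -> Implement

SQL:
SELECT a.name AS item, b.name AS parent
FROM tasks a
LEFT JOIN tasks b ON a.parent_id = b.id

Result:
item      | parent   
----------+----------
Review    | NULL     
Implement | Review   
Deploy    | Implement
Plan      | NULL     
Optimize  | Deploy   
Research  | Implement


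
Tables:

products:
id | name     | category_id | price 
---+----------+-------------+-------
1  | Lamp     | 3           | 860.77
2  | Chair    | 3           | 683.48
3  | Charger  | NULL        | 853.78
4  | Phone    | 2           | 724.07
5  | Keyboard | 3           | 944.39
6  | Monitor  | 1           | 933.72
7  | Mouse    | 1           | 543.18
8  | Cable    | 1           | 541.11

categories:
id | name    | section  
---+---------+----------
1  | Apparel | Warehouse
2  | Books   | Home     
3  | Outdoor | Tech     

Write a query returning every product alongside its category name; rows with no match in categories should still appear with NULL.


LEFT JOIN keeps every row from products (the left table); where category_id has no match in categories, the category columns become NULL. Walk through each product:
  - product 1 (Lamp): category_id=3 -> matches Outdoor
  - product 2 (Chair): category_id=3 -> matches Outdoor
  - product 3 (Charger): category_id=NULL, no match -> kept with NULL
  - product 4 (Phone): category_id=2 -> matches Books
  - product 5 (Keyboard): category_id=3 -> matches Outdoor
  - product 6 (Monitor): category_id=1 -> matches Apparel
  - product 7 (Mouse): category_id=1 -> matches Apparel
  - product 8 (Cable): category_id=1 -> matches Apparel
All 8 rows appear; 1 has NULL category.

SQL:
SELECT a.name, b.name AS category
FROM products a
LEFT JOIN categories b ON a.category_id = b.id

Result:
name     | category
---------+---------
Lamp     | Outdoor 
Chair    | Outdoor 
Charger  | NULL    
Phone    | Books   
Keyboard | Outdoor 
Monitor  | Apparel 
Mouse    | Apparel 
Cable    | Apparel 


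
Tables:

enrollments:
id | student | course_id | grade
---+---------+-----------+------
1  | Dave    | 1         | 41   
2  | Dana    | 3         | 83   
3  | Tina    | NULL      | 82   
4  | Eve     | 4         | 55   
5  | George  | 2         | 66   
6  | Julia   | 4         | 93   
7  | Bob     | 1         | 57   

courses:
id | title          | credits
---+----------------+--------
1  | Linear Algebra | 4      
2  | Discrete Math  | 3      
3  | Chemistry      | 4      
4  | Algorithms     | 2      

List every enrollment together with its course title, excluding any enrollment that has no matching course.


INNER JOIN keeps only enrollments rows whose course_id matches an id in courses. Walk through each enrollment:
  - enrollment 1 (Dave): course_id=1 -> matches Linear Algebra
  - enrollment 2 (Dana): course_id=3 -> matches Chemistry
  - enrollment 3 (Tina): course_id=NULL, no match -> dropped
  - enrollment 4 (Eve): course_id=4 -> matches Algorithms
  - enrollment 5 (George): course_id=2 -> matches Discrete Math
  - enrollment 6 (Julia): course_id=4 -> matches Algorithms
  - enrollment 7 (Bob): course_id=1 -> matches Linear Algebra
So 1 of 7 rows is dropped.

SQL:
SELECT a.student, b.title AS course
FROM enrollments a
INNER JOIN courses b ON a.course_id = b.id

Result:
student | course        
--------+---------------
Dave    | Linear Algebra
Dana    | Chemistry     
Eve     | Algorithms    
George  | Discrete Math 
Julia   | Algorithms    
Bob     | Linear Algebra


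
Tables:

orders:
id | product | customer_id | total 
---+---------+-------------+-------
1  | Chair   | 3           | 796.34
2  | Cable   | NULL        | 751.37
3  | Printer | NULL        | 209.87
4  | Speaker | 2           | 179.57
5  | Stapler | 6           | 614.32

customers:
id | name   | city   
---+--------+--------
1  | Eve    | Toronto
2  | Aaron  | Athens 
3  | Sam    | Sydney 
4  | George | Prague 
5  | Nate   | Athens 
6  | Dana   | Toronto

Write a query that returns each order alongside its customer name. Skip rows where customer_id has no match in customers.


INNER JOIN keeps only orders rows whose customer_id matches an id in customers. Walk through each order:
  - order 1 (Chair): customer_id=3 -> matches Sam
  - order 2 (Cable): customer_id=NULL, no match -> dropped
  - order 3 (Printer): customer_id=NULL, no match -> dropped
  - order 4 (Speaker): customer_id=2 -> matches Aaron
  - order 5 (Stapler): customer_id=6 -> matches Dana
So 2 of 5 rows are dropped.

SQL:
SELECT a.product, b.name AS customer
FROM orders a
INNER JOIN customers b ON a.customer_id = b.id

Result:
product | customer
--------+---------
Chair   | Sam     
Speaker | Aaron   
Stapler | Dana    


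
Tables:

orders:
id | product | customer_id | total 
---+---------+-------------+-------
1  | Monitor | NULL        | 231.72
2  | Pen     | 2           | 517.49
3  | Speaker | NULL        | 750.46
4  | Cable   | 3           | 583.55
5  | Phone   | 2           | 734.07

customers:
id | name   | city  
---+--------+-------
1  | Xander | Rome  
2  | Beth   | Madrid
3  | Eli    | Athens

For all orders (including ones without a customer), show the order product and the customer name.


LEFT JOIN keeps every row from orders (the left table); where customer_id has no match in customers, the customer columns become NULL. Walk through each order:
  - order 1 (Monitor): customer_id=NULL, no match -> kept with NULL
  - order 2 (Pen): customer_id=2 -> matches Beth
  - order 3 (Speaker): customer_id=NULL, no match -> kept with NULL
  - order 4 (Cable): customer_id=3 -> matches Eli
  - order 5 (Phone): customer_id=2 -> matches Beth
All 5 rows appear; 2 have NULL customer.

SQL:
SELECT a.product, b.name AS customer
FROM orders a
LEFT JOIN customers b ON a.customer_id = b.id

Result:
product | customer
--------+---------
Monitor | NULL    
Pen     | Beth    
Speaker | NULL    
Cable   | Eli     
Phone   | Beth    


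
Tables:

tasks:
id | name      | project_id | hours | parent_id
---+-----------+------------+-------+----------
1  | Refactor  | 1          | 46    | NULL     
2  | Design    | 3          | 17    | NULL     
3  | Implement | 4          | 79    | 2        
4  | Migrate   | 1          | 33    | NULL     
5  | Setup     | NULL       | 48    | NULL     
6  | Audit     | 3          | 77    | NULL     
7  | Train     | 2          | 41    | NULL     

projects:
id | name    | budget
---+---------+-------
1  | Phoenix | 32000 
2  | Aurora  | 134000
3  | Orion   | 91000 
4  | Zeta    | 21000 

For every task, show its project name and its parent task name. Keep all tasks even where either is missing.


Two LEFT JOINs from the same base table tasks: one to projects via project_id, one to tasks itself via parent_id. Both are LEFT so every task is preserved.
Match against projects:
  - task 1 (Refactor): project_id=1 -> matches Phoenix
  - task 2 (Design): project_id=3 -> matches Orion
  - task 3 (Implement): project_id=4 -> matches Zeta
  - task 4 (Migrate): project_id=1 -> matches Phoenix
  - task 5 (Setup): project_id=NULL, no match -> kept with NULL
  - task 6 (Audit): project_id=3 -> matches Orion
  - task 7 (Train): project_id=2 -> matches Aurora
Match against tasks (self):
  - task 1 (Refactor): parent_id=NULL -> NULL
  - task 2 (Design): parent_id=NULL -> NULL
  - task 3 (Implement): parent_id=2 -> Design
  - task 4 (Migrate): parent_id=NULL -> NULL
  - task 5 (Setup): parent_id=NULL -> NULL
  - task 6 (Audit): parent_id=NULL -> NULL
  - task 7 (Train): parent_id=NULL -> NULL

SQL:
SELECT a.name, b.name AS project, c.name AS parent
FROM tasks a
LEFT JOIN projects b ON a.project_id = b.id
LEFT JOIN tasks c ON a.parent_id = c.id

Result:
name      | project | parent
----------+---------+-------
Refactor  | Phoenix | NULL  
Design    | Orion   | NULL  
Implement | Zeta    | Design
Migrate   | Phoenix | NULL  
Setup     | NULL    | NULL  
Audit     | Orion   | NULL  
Train     | Aurora  | NULL  
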